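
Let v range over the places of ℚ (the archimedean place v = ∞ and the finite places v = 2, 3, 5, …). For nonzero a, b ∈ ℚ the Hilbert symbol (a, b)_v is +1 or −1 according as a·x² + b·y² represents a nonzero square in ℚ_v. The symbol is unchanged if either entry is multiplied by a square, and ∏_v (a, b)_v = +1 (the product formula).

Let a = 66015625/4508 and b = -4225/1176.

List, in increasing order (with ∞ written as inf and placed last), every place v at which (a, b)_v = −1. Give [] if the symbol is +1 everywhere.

[3, 23]

Mod squares: a ≡ 23, b ≡ -6. Check v ∈ {∞, 2, 3, 5, 7, 13, 23}.
v=3: a=3^0·(≡2), b=3^-1·(≡1) mod 3; (2|3)=-1, (1|3)=+1; (−1)^{0·-1·1}·(-1)^-1·(+1)^0 = -1.
v=2: v_2(a)=-2, v_2(b)=-3; units ≡ 7, 5 (mod 8); ε·ε+αω+βω = 1·0+-2·1+-3·0 ≡ 0  ⇒  (a,b)_2 = +1.
v=7: a=7^-2·(≡4), b=7^-2·(≡1) mod 7; (4|7)=+1, (1|7)=+1; (−1)^{-2·-2·3}·(+1)^-2·(+1)^-2 = +1.
v=∞: 23 > 0 and -6 < 0  ⇒  (a,b)_∞ = +1.
v=5: a=5^8·(≡3), b=5^2·(≡1) mod 5; (3|5)=-1, (1|5)=+1; (−1)^{8·2·2}·(-1)^2·(+1)^8 = +1.
v=23: a=23^-1·(≡3), b=23^0·(≡10) mod 23; (3|23)=+1, (10|23)=-1; (−1)^{-1·0·11}·(+1)^0·(-1)^-1 = -1.
v=13: a=13^2·(≡4), b=13^2·(≡11) mod 13; (4|13)=+1, (11|13)=-1; (−1)^{2·2·6}·(+1)^2·(-1)^2 = +1.
|Ram(23, -6)| = 2, even; anisotropic at {3, 23}.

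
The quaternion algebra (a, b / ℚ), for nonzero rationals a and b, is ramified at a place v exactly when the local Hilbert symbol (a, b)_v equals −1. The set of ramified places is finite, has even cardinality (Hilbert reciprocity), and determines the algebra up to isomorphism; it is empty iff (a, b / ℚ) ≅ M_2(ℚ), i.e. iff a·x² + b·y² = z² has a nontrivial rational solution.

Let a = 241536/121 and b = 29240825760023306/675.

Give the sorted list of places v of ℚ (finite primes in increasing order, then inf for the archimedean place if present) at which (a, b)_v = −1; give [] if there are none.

Mod squares: a ≡ 3774, b ≡ 222. Check v ∈ {∞, 2, 3, 5, 11, 13, 17, 37}.
v=5: a=5^0·(≡1), b=5^-2·(≡3) mod 5; (1|5)=+1, (3|5)=-1; (−1)^{0·-2·2}·(+1)^-2·(-1)^0 = +1.
v=37: a=37^1·(≡9), b=37^3·(≡31) mod 37; (9|37)=+1, (31|37)=-1; (−1)^{1·3·18}·(+1)^3·(-1)^1 = -1.
v=11: a=11^-2·(≡9), b=11^2·(≡10) mod 11; (9|11)=+1, (10|11)=-1; (−1)^{-2·2·5}·(+1)^2·(-1)^-2 = +1.
v=13: a=13^0·(≡12), b=13^4·(≡4) mod 13; (12|13)=+1, (4|13)=+1; (−1)^{0·4·6}·(+1)^4·(+1)^0 = +1.
v=2: v_2(a)=7, v_2(b)=1; units ≡ 7, 7 (mod 8); ε·ε+αω+βω = 1·1+7·0+1·0 ≡ 1  ⇒  (a,b)_2 = -1.
v=3: a=3^1·(≡1), b=3^-3·(≡2) mod 3; (1|3)=+1, (2|3)=-1; (−1)^{1·-3·1}·(+1)^-3·(-1)^1 = +1.
v=∞: 3774 > 0 and 222 > 0  ⇒  (a,b)_∞ = +1.
v=17: a=17^1·(≡15), b=17^4·(≡9) mod 17; (15|17)=+1, (9|17)=+1; (−1)^{1·4·8}·(+1)^4·(+1)^1 = +1.
(3774, 222 / ℚ) ramifies at {2, 37}: a division algebra.

[2, 37]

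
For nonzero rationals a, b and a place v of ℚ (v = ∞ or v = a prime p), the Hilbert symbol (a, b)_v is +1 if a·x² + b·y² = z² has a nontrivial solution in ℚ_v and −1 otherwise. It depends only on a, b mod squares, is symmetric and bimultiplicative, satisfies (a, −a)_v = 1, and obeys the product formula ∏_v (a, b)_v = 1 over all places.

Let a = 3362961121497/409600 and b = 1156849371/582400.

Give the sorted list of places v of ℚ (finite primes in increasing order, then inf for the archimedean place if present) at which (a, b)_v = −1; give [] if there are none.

Mod squares: a ≡ 17, b ≡ 1729. Check v ∈ {∞, 2, 3, 5, 7, 13, 17, 19}.
v=17: a=17^5·(≡15), b=17^4·(≡7) mod 17; (15|17)=+1, (7|17)=-1; (−1)^{5·4·8}·(+1)^4·(-1)^5 = -1.
v=7: a=7^0·(≡6), b=7^-1·(≡4) mod 7; (6|7)=-1, (4|7)=+1; (−1)^{0·-1·3}·(-1)^-1·(+1)^0 = -1.
v=13: a=13^0·(≡9), b=13^-1·(≡1) mod 13; (9|13)=+1, (1|13)=+1; (−1)^{0·-1·6}·(+1)^-1·(+1)^0 = +1.
v=3: a=3^8·(≡2), b=3^6·(≡1) mod 3; (2|3)=-1, (1|3)=+1; (−1)^{8·6·1}·(-1)^6·(+1)^8 = +1.
v=19: a=19^2·(≡1), b=19^1·(≡3) mod 19; (1|19)=+1, (3|19)=-1; (−1)^{2·1·9}·(+1)^1·(-1)^2 = +1.
v=∞: 17 > 0 and 1729 > 0  ⇒  (a,b)_∞ = +1.
v=2: v_2(a)=-14, v_2(b)=-8; units ≡ 1, 1 (mod 8); ε·ε+αω+βω = 0·0+-14·0+-8·0 ≡ 0  ⇒  (a,b)_2 = +1.
v=5: a=5^-2·(≡3), b=5^-2·(≡1) mod 5; (3|5)=-1, (1|5)=+1; (−1)^{-2·-2·2}·(-1)^-2·(+1)^-2 = +1.
(17, 1729 / ℚ) ramifies at {7, 17}: a division algebra.

[7, 17]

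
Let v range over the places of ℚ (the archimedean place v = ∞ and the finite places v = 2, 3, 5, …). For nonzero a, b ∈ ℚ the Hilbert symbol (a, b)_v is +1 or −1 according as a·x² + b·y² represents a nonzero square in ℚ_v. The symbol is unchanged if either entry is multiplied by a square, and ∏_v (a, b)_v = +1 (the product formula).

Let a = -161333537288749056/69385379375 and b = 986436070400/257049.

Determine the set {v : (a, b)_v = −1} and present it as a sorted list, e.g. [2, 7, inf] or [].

Mod squares: a ≡ -7843, b ≡ 133331. Check v ∈ {∞, 2, 3, 5, 7, 11, 13, 17, 23, 31}.
v=31: a=31^1·(≡12), b=31^1·(≡26) mod 31; (12|31)=-1, (26|31)=-1; (−1)^{1·1·15}·(-1)^1·(-1)^1 = -1.
v=3: a=3^2·(≡2), b=3^-2·(≡2) mod 3; (2|3)=-1, (2|3)=-1; (−1)^{2·-2·1}·(-1)^-2·(-1)^2 = +1.
v=2: v_2(a)=18, v_2(b)=10; units ≡ 5, 3 (mod 8); ε·ε+αω+βω = 0·1+18·1+10·1 ≡ 0  ⇒  (a,b)_2 = +1.
v=∞: -7843 < 0 and 133331 > 0  ⇒  (a,b)_∞ = +1.
v=11: a=11^1·(≡7), b=11^1·(≡2) mod 11; (7|11)=-1, (2|11)=-1; (−1)^{1·1·5}·(-1)^1·(-1)^1 = -1.
v=23: a=23^-1·(≡1), b=23^1·(≡13) mod 23; (1|23)=+1, (13|23)=+1; (−1)^{-1·1·11}·(+1)^1·(+1)^-1 = -1.
v=7: a=7^4·(≡4), b=7^0·(≡2) mod 7; (4|7)=+1, (2|7)=+1; (−1)^{4·0·3}·(+1)^0·(+1)^4 = +1.
v=5: a=5^-4·(≡2), b=5^2·(≡4) mod 5; (2|5)=-1, (4|5)=+1; (−1)^{-4·2·2}·(-1)^2·(+1)^-4 = +1.
v=17: a=17^4·(≡11), b=17^3·(≡10) mod 17; (11|17)=-1, (10|17)=-1; (−1)^{4·3·8}·(-1)^3·(-1)^4 = -1.
v=13: a=13^-6·(≡12), b=13^-4·(≡3) mod 13; (12|13)=+1, (3|13)=+1; (−1)^{-6·-4·6}·(+1)^-4·(+1)^-6 = +1.
Ram(-7843, 133331) = {11, 17, 23, 31}; no ℚ_11-point on the conic.

[11, 17, 23, 31]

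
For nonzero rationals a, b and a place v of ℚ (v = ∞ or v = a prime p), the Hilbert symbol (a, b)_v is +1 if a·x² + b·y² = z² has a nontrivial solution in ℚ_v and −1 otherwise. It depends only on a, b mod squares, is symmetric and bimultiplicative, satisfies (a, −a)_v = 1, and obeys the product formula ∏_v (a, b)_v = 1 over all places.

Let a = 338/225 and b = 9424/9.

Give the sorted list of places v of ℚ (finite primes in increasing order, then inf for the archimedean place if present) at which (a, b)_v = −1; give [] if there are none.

[2, 19]

(a, b) ≡ (2, 589) mod (ℚ^×)²; places V = {2, 3, 5, 13, 19, 31, ∞}.
(a,b)_13: α=2, u≡7; β=0, v≡10 (mod 13); (7|13)=-1, (10|13)=+1; sign (−1)^0·-1^0·+1^2 = +1.
(a,b)_2: α=1, β=4; u≡1, v≡5 (mod 8); ε(u)ε(v)=0·0, αω(v)=1·1, βω(u)=4·0; sum ≡ 1  ⇒  -1.
(a,b)_∞: sgn(2)=+, sgn(589)=+, so +1.
(a,b)_3: α=-2, u≡2; β=-2, v≡1 (mod 3); (2|3)=-1, (1|3)=+1; sign (−1)^0·-1^-2·+1^-2 = +1.
(a,b)_5: α=-2, u≡2; β=0, v≡1 (mod 5); (2|5)=-1, (1|5)=+1; sign (−1)^0·-1^0·+1^-2 = +1.
(a,b)_19: α=0, u≡14; β=1, v≡15 (mod 19); (14|19)=-1, (15|19)=-1; sign (−1)^0·-1^1·-1^0 = -1.
(a,b)_31: α=0, u≡19; β=1, v≡20 (mod 31); (19|31)=+1, (20|31)=+1; sign (−1)^0·+1^1·+1^0 = +1.
Ram(2, 589) = {2, 19}; no ℚ_2-point on the conic.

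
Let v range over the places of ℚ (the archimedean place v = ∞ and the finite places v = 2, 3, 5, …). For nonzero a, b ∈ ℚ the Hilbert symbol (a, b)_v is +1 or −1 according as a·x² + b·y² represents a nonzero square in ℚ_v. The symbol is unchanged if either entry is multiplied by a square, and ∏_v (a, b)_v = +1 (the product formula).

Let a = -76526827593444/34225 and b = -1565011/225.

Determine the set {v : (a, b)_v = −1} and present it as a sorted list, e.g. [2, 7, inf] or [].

(a, b) ≡ (-12121, -19) mod (ℚ^×)²; places V = {2, 3, 5, 7, 17, 19, 23, 31, 37, 41, ∞}.
(a,b)_41: α=2, u≡3; β=2, v≡17 (mod 41); (3|41)=-1, (17|41)=-1; sign (−1)^0·-1^2·-1^2 = +1.
(a,b)_23: α=1, u≡6; β=0, v≡9 (mod 23); (6|23)=+1, (9|23)=+1; sign (−1)^0·+1^0·+1^1 = +1.
(a,b)_7: α=0, u≡5; β=2, v≡2 (mod 7); (5|7)=-1, (2|7)=+1; sign (−1)^0·-1^2·+1^0 = +1.
(a,b)_5: α=-2, u≡4; β=-2, v≡1 (mod 5); (4|5)=+1, (1|5)=+1; sign (−1)^0·+1^-2·+1^-2 = +1.
(a,b)_∞: sgn(-12121)=−, sgn(-19)=−, so -1.
(a,b)_3: α=2, u≡2; β=-2, v≡2 (mod 3); (2|3)=-1, (2|3)=-1; sign (−1)^0·-1^-2·-1^2 = +1.
(a,b)_19: α=2, u≡7; β=1, v≡14 (mod 19); (7|19)=+1, (14|19)=-1; sign (−1)^0·+1^1·-1^2 = +1.
(a,b)_31: α=1, u≡21; β=0, v≡3 (mod 31); (21|31)=-1, (3|31)=-1; sign (−1)^0·-1^0·-1^1 = -1.
(a,b)_2: α=2, β=0; u≡7, v≡5 (mod 8); ε(u)ε(v)=1·0, αω(v)=2·1, βω(u)=0·0; sum ≡ 0  ⇒  +1.
(a,b)_37: α=-2, u≡2; β=0, v≡5 (mod 37); (2|37)=-1, (5|37)=-1; sign (−1)^0·-1^0·-1^-2 = +1.
(a,b)_17: α=3, u≡13; β=0, v≡15 (mod 17); (13|17)=+1, (15|17)=+1; sign (−1)^0·+1^0·+1^3 = +1.
|Ram(-12121, -19)| = 2, even; anisotropic at {31, ∞}.

[31, inf]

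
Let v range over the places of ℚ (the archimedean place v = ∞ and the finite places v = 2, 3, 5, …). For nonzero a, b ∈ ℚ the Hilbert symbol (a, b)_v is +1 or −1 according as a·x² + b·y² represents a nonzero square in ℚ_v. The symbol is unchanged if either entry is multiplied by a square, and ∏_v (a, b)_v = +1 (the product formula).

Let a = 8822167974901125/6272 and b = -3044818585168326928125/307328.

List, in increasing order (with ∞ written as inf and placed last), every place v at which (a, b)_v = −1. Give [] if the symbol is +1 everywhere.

(a, b) ≡ (197210, -1046730) mod (ℚ^×)²; places V = {2, 3, 5, 7, 13, 17, 23, 37, 41, ∞}.
(a,b)_5: α=3, u≡2; β=5, v≡1 (mod 5); (2|5)=-1, (1|5)=+1; sign (−1)^0·-1^5·+1^3 = -1.
(a,b)_3: α=4, u≡2; β=7, v≡2 (mod 3); (2|3)=-1, (2|3)=-1; sign (−1)^0·-1^7·-1^4 = -1.
(a,b)_17: α=4, u≡14; β=6, v≡10 (mod 17); (14|17)=-1, (10|17)=-1; sign (−1)^0·-1^6·-1^4 = +1.
(a,b)_7: α=-2, u≡6; β=-4, v≡2 (mod 7); (6|7)=-1, (2|7)=+1; sign (−1)^0·-1^-4·+1^-2 = +1.
(a,b)_∞: sgn(197210)=+, sgn(-1046730)=−, so +1.
(a,b)_13: α=1, u≡4; β=0, v≡12 (mod 13); (4|13)=+1, (12|13)=+1; sign (−1)^0·+1^0·+1^1 = +1.
(a,b)_37: α=1, u≡24; β=1, v≡18 (mod 37); (24|37)=-1, (18|37)=-1; sign (−1)^0·-1^1·-1^1 = +1.
(a,b)_2: α=-7, β=-7; u≡5, v≡3 (mod 8); ε(u)ε(v)=0·1, αω(v)=-7·1, βω(u)=-7·1; sum ≡ 0  ⇒  +1.
(a,b)_41: α=1, u≡24; β=1, v≡38 (mod 41); (24|41)=-1, (38|41)=-1; sign (−1)^0·-1^1·-1^1 = +1.
(a,b)_23: α=2, u≡2; β=3, v≡10 (mod 23); (2|23)=+1, (10|23)=-1; sign (−1)^0·+1^3·-1^2 = +1.
(197210, -1046730 / ℚ) ramifies at {3, 5}: a division algebra.

[3, 5]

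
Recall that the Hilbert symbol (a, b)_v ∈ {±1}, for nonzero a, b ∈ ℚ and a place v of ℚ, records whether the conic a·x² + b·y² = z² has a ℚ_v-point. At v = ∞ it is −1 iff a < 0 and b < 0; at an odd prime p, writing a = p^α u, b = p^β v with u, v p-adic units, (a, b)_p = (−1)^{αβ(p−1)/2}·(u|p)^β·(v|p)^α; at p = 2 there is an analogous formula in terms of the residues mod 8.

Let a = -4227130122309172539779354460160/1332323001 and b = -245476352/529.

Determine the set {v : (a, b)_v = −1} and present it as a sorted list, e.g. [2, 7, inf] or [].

[2, 5, 11, 17, 37, inf]

(a, b) ≡ (-40752910, -239723) mod (ℚ^×)²; places V = {2, 3, 5, 11, 17, 19, 23, 31, 37, 41, ∞}.
(a,b)_41: α=2, u≡28; β=0, v≡1 (mod 41); (28|41)=-1, (1|41)=+1; sign (−1)^0·-1^0·+1^2 = +1.
(a,b)_5: α=1, u≡3; β=0, v≡2 (mod 5); (3|5)=-1, (2|5)=-1; sign (−1)^0·-1^0·-1^1 = -1.
(a,b)_37: α=3, u≡35; β=1, v≡1 (mod 37); (35|37)=-1, (1|37)=+1; sign (−1)^0·-1^1·+1^3 = -1.
(a,b)_17: α=1, u≡15; β=0, v≡5 (mod 17); (15|17)=+1, (5|17)=-1; sign (−1)^0·+1^0·-1^1 = -1.
(a,b)_31: α=3, u≡18; β=1, v≡24 (mod 31); (18|31)=+1, (24|31)=-1; sign (−1)^1·+1^1·-1^3 = +1.
(a,b)_3: α=-2, u≡2; β=0, v≡1 (mod 3); (2|3)=-1, (1|3)=+1; sign (−1)^0·-1^0·+1^-2 = +1.
(a,b)_∞: sgn(-40752910)=−, sgn(-239723)=−, so -1.
(a,b)_19: α=3, u≡1; β=1, v≡12 (mod 19); (1|19)=+1, (12|19)=-1; sign (−1)^1·+1^1·-1^3 = +1.
(a,b)_11: α=3, u≡4; β=1, v≡9 (mod 11); (4|11)=+1, (9|11)=+1; sign (−1)^1·+1^1·+1^3 = -1.
(a,b)_2: α=31, β=10; u≡1, v≡5 (mod 8); ε(u)ε(v)=0·0, αω(v)=31·1, βω(u)=10·0; sum ≡ 1  ⇒  -1.
(a,b)_23: α=-6, u≡8; β=-2, v≡3 (mod 23); (8|23)=+1, (3|23)=+1; sign (−1)^0·+1^-2·+1^-6 = +1.
(-40752910, -239723 / ℚ) ramifies at {2, 5, 11, 17, 37, ∞}: a division algebra.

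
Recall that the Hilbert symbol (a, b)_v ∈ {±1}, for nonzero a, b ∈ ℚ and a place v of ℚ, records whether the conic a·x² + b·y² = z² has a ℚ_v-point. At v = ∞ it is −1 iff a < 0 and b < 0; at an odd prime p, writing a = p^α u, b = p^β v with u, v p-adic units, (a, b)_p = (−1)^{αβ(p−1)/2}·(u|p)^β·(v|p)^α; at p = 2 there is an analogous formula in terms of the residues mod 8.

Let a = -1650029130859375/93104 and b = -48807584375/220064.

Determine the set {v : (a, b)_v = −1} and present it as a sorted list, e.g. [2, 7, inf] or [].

[2, 5, 11, inf]

(a, b) ≡ (-77, -24310) mod (ℚ^×)²; places V = {2, 5, 7, 11, 13, 17, 23, ∞}.
(a,b)_2: α=-4, β=-5; u≡3, v≡5 (mod 8); ε(u)ε(v)=1·0, αω(v)=-4·1, βω(u)=-5·1; sum ≡ 1  ⇒  -1.
(a,b)_17: α=6, u≡16; β=5, v≡1 (mod 17); (16|17)=+1, (1|17)=+1; sign (−1)^0·+1^5·+1^6 = +1.
(a,b)_5: α=10, u≡3; β=5, v≡2 (mod 5); (3|5)=-1, (2|5)=-1; sign (−1)^0·-1^5·-1^10 = -1.
(a,b)_13: α=0, u≡3; β=-1, v≡11 (mod 13); (3|13)=+1, (11|13)=-1; sign (−1)^0·+1^-1·-1^0 = +1.
(a,b)_11: α=-1, u≡4; β=1, v≡5 (mod 11); (4|11)=+1, (5|11)=+1; sign (−1)^1·+1^1·+1^-1 = -1.
(a,b)_23: α=-2, u≡14; β=-2, v≡13 (mod 23); (14|23)=-1, (13|23)=+1; sign (−1)^0·-1^-2·+1^-2 = +1.
(a,b)_∞: sgn(-77)=−, sgn(-24310)=−, so -1.
(a,b)_7: α=1, u≡3; β=0, v≡2 (mod 7); (3|7)=-1, (2|7)=+1; sign (−1)^0·-1^0·+1^1 = +1.
(-77, -24310 / ℚ) ramifies at {2, 5, 11, ∞}: a division algebra.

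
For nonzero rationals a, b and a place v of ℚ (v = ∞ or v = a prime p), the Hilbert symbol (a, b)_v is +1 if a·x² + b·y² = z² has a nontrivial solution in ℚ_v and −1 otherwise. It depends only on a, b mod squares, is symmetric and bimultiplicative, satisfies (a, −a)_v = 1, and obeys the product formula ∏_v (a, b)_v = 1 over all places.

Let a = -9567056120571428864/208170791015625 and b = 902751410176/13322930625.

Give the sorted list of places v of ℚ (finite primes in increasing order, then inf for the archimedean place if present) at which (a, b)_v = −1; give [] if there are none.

Mod squares: a ≡ -11, b ≡ 60214. Check v ∈ {∞, 2, 3, 5, 7, 11, 17, 19, 23}.
v=23: a=23^2·(≡2), b=23^1·(≡11) mod 23; (2|23)=+1, (11|23)=-1; (−1)^{2·1·11}·(+1)^1·(-1)^2 = +1.
v=11: a=11^7·(≡7), b=11^5·(≡10) mod 11; (7|11)=-1, (10|11)=-1; (−1)^{7·5·5}·(-1)^5·(-1)^7 = -1.
v=5: a=5^-10·(≡4), b=5^-4·(≡4) mod 5; (4|5)=+1, (4|5)=+1; (−1)^{-10·-4·2}·(+1)^-4·(+1)^-10 = +1.
v=∞: -11 < 0 and 60214 > 0  ⇒  (a,b)_∞ = +1.
v=3: a=3^-10·(≡1), b=3^-10·(≡1) mod 3; (1|3)=+1, (1|3)=+1; (−1)^{-10·-10·1}·(+1)^-10·(+1)^-10 = +1.
v=19: a=19^-2·(≡10), b=19^-2·(≡8) mod 19; (10|19)=-1, (8|19)=-1; (−1)^{-2·-2·9}·(-1)^-2·(-1)^-2 = +1.
v=17: a=17^2·(≡5), b=17^1·(≡12) mod 17; (5|17)=-1, (12|17)=-1; (−1)^{2·1·8}·(-1)^1·(-1)^2 = -1.
v=7: a=7^2·(≡5), b=7^1·(≡5) mod 7; (5|7)=-1, (5|7)=-1; (−1)^{2·1·3}·(-1)^1·(-1)^2 = -1.
v=2: v_2(a)=16, v_2(b)=11; units ≡ 5, 3 (mod 8); ε·ε+αω+βω = 0·1+16·1+11·1 ≡ 1  ⇒  (a,b)_2 = -1.
(-11, 60214 / ℚ) ramifies at {2, 7, 11, 17}: a division algebra.

[2, 7, 11, 17]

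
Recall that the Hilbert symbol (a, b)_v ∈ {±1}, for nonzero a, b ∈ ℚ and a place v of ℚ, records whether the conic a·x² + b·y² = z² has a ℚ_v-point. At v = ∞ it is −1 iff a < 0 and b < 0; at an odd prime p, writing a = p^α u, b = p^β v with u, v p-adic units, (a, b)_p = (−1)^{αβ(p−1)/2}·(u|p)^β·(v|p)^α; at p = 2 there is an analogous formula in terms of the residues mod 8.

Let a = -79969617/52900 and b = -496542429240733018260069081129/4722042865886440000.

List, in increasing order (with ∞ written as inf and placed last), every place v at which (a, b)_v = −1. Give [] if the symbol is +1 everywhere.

(a, b) ≡ (-1073, -35409) mod (ℚ^×)²; places V = {2, 3, 5, 7, 11, 13, 19, 23, 29, 37, 43, 47, ∞}.
(a,b)_∞: sgn(-1073)=−, sgn(-35409)=−, so -1.
(a,b)_2: α=-2, β=-6; u≡7, v≡7 (mod 8); ε(u)ε(v)=1·1, αω(v)=-2·0, βω(u)=-6·0; sum ≡ 1  ⇒  -1.
(a,b)_5: α=-2, u≡3; β=-4, v≡4 (mod 5); (3|5)=-1, (4|5)=+1; sign (−1)^0·-1^-4·+1^-2 = +1.
(a,b)_19: α=0, u≡18; β=-2, v≡9 (mod 19); (18|19)=-1, (9|19)=+1; sign (−1)^0·-1^-2·+1^0 = +1.
(a,b)_13: α=2, u≡11; β=4, v≡3 (mod 13); (11|13)=-1, (3|13)=+1; sign (−1)^0·-1^4·+1^2 = +1.
(a,b)_23: α=-2, u≡9; β=-6, v≡15 (mod 23); (9|23)=+1, (15|23)=-1; sign (−1)^0·+1^-6·-1^-2 = +1.
(a,b)_47: α=0, u≡9; β=-2, v≡15 (mod 47); (9|47)=+1, (15|47)=-1; sign (−1)^0·+1^-2·-1^0 = +1.
(a,b)_7: α=2, u≡3; β=4, v≡4 (mod 7); (3|7)=-1, (4|7)=+1; sign (−1)^0·-1^4·+1^2 = +1.
(a,b)_43: α=0, u≡2; β=2, v≡38 (mod 43); (2|43)=-1, (38|43)=+1; sign (−1)^0·-1^2·+1^0 = +1.
(a,b)_3: α=2, u≡1; β=9, v≡2 (mod 3); (1|3)=+1, (2|3)=-1; sign (−1)^0·+1^9·-1^2 = +1.
(a,b)_11: α=0, u≡9; β=5, v≡4 (mod 11); (9|11)=+1, (4|11)=+1; sign (−1)^0·+1^5·+1^0 = +1.
(a,b)_29: α=1, u≡2; β=3, v≡2 (mod 29); (2|29)=-1, (2|29)=-1; sign (−1)^0·-1^3·-1^1 = +1.
(a,b)_37: α=1, u≡6; β=3, v≡20 (mod 37); (6|37)=-1, (20|37)=-1; sign (−1)^0·-1^3·-1^1 = +1.
(-1073, -35409 / ℚ) ramifies at {2, ∞}: a division algebra.

[2, inf]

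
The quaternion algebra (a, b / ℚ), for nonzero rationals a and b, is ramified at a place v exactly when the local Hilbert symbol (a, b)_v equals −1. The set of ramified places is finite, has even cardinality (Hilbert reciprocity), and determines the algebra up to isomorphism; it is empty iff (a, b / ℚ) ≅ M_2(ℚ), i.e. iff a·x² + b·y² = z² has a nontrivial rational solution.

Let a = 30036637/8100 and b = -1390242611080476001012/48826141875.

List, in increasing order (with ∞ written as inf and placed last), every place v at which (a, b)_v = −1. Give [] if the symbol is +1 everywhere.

Mod squares: a ≡ 37, b ≡ -3999. Check v ∈ {∞, 2, 3, 5, 7, 17, 31, 37, 43, 53}.
v=53: a=53^2·(≡25), b=53^4·(≡52) mod 53; (25|53)=+1, (52|53)=+1; (−1)^{2·4·26}·(+1)^4·(+1)^2 = +1.
v=3: a=3^-4·(≡1), b=3^-13·(≡2) mod 3; (1|3)=+1, (2|3)=-1; (−1)^{-4·-13·1}·(+1)^-13·(-1)^-4 = +1.
v=17: a=17^2·(≡10), b=17^6·(≡9) mod 17; (10|17)=-1, (9|17)=+1; (−1)^{2·6·8}·(-1)^6·(+1)^2 = +1.
v=7: a=7^0·(≡1), b=7^-2·(≡3) mod 7; (1|7)=+1, (3|7)=-1; (−1)^{0·-2·3}·(+1)^-2·(-1)^0 = +1.
v=∞: 37 > 0 and -3999 < 0  ⇒  (a,b)_∞ = +1.
v=31: a=31^0·(≡13), b=31^1·(≡27) mod 31; (13|31)=-1, (27|31)=-1; (−1)^{0·1·15}·(-1)^1·(-1)^0 = -1.
v=37: a=37^1·(≡30), b=37^2·(≡9) mod 37; (30|37)=+1, (9|37)=+1; (−1)^{1·2·18}·(+1)^2·(+1)^1 = +1.
v=2: v_2(a)=-2, v_2(b)=2; units ≡ 5, 1 (mod 8); ε·ε+αω+βω = 0·0+-2·0+2·1 ≡ 0  ⇒  (a,b)_2 = +1.
v=5: a=5^-2·(≡3), b=5^-4·(≡4) mod 5; (3|5)=-1, (4|5)=+1; (−1)^{-2·-4·2}·(-1)^-4·(+1)^-2 = +1.
v=43: a=43^0·(≡20), b=43^1·(≡24) mod 43; (20|43)=-1, (24|43)=+1; (−1)^{0·1·21}·(-1)^1·(+1)^0 = -1.
(37, -3999 / ℚ) ramifies at {31, 43}: a division algebra.

[31, 43]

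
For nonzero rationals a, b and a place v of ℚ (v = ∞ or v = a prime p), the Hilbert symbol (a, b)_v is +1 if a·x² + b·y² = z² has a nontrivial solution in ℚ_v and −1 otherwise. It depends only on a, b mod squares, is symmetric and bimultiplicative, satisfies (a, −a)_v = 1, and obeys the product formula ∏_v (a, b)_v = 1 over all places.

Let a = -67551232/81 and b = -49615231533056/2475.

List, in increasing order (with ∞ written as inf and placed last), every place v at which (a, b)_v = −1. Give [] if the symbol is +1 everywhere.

Mod squares: a ≡ -4123, b ≡ -96019. Check v ∈ {∞, 2, 3, 5, 7, 11, 19, 29, 31, 43}.
v=3: a=3^-4·(≡2), b=3^-2·(≡2) mod 3; (2|3)=-1, (2|3)=-1; (−1)^{-4·-2·1}·(-1)^-2·(-1)^-4 = +1.
v=5: a=5^0·(≡3), b=5^-2·(≡1) mod 5; (3|5)=-1, (1|5)=+1; (−1)^{0·-2·2}·(-1)^-2·(+1)^0 = +1.
v=19: a=19^1·(≡17), b=19^2·(≡16) mod 19; (17|19)=+1, (16|19)=+1; (−1)^{1·2·9}·(+1)^2·(+1)^1 = +1.
v=∞: -4123 < 0 and -96019 < 0  ⇒  (a,b)_∞ = -1.
v=31: a=31^1·(≡12), b=31^2·(≡5) mod 31; (12|31)=-1, (5|31)=+1; (−1)^{1·2·15}·(-1)^2·(+1)^1 = +1.
v=7: a=7^1·(≡6), b=7^1·(≡6) mod 7; (6|7)=-1, (6|7)=-1; (−1)^{1·1·3}·(-1)^1·(-1)^1 = -1.
v=11: a=11^0·(≡8), b=11^-1·(≡4) mod 11; (8|11)=-1, (4|11)=+1; (−1)^{0·-1·5}·(-1)^-1·(+1)^0 = -1.
v=43: a=43^0·(≡42), b=43^1·(≡20) mod 43; (42|43)=-1, (20|43)=-1; (−1)^{0·1·21}·(-1)^1·(-1)^0 = -1.
v=29: a=29^0·(≡4), b=29^1·(≡5) mod 29; (4|29)=+1, (5|29)=+1; (−1)^{0·1·14}·(+1)^1·(+1)^0 = +1.
v=2: v_2(a)=14, v_2(b)=14; units ≡ 5, 5 (mod 8); ε·ε+αω+βω = 0·0+14·1+14·1 ≡ 0  ⇒  (a,b)_2 = +1.
Ram(-4123, -96019) = {7, 11, 43, ∞}; no ℚ_7-point on the conic.

[7, 11, 43, inf]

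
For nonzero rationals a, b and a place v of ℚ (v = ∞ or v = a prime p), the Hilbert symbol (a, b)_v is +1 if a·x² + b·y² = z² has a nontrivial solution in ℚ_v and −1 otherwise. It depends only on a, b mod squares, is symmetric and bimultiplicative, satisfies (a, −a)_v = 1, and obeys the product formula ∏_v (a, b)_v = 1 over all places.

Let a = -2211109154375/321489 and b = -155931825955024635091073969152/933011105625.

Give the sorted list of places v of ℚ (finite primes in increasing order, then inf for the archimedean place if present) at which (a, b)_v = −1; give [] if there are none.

Mod squares: a ≡ -29237807, b ≡ -14467. Check v ∈ {∞, 2, 3, 5, 7, 11, 17, 23, 29, 37, 43, 47, 53}.
v=5: a=5^4·(≡2), b=5^-4·(≡2) mod 5; (2|5)=-1, (2|5)=-1; (−1)^{4·-4·2}·(-1)^-4·(-1)^4 = +1.
v=17: a=17^1·(≡9), b=17^3·(≡8) mod 17; (9|17)=+1, (8|17)=+1; (−1)^{1·3·8}·(+1)^3·(+1)^1 = +1.
v=37: a=37^1·(≡17), b=37^3·(≡36) mod 37; (17|37)=-1, (36|37)=+1; (−1)^{1·3·18}·(-1)^3·(+1)^1 = -1.
v=2: v_2(a)=0, v_2(b)=10; units ≡ 1, 5 (mod 8); ε·ε+αω+βω = 0·0+0·1+10·0 ≡ 0  ⇒  (a,b)_2 = +1.
v=53: a=53^0·(≡27), b=53^-2·(≡26) mod 53; (27|53)=-1, (26|53)=-1; (−1)^{0·-2·26}·(-1)^-2·(-1)^0 = +1.
v=7: a=7^-2·(≡6), b=7^0·(≡1) mod 7; (6|7)=-1, (1|7)=+1; (−1)^{-2·0·3}·(-1)^0·(+1)^-2 = +1.
v=23: a=23^1·(≡9), b=23^3·(≡17) mod 23; (9|23)=+1, (17|23)=-1; (−1)^{1·3·11}·(+1)^3·(-1)^1 = +1.
v=∞: -29237807 < 0 and -14467 < 0  ⇒  (a,b)_∞ = -1.
v=43: a=43^1·(≡25), b=43^2·(≡40) mod 43; (25|43)=+1, (40|43)=+1; (−1)^{1·2·21}·(+1)^2·(+1)^1 = +1.
v=3: a=3^-8·(≡1), b=3^-12·(≡2) mod 3; (1|3)=+1, (2|3)=-1; (−1)^{-8·-12·1}·(+1)^-12·(-1)^-8 = +1.
v=47: a=47^1·(≡39), b=47^2·(≡18) mod 47; (39|47)=-1, (18|47)=+1; (−1)^{1·2·23}·(-1)^2·(+1)^1 = +1.
v=29: a=29^0·(≡25), b=29^2·(≡1) mod 29; (25|29)=+1, (1|29)=+1; (−1)^{0·2·14}·(+1)^2·(+1)^0 = +1.
v=11: a=11^2·(≡7), b=11^4·(≡5) mod 11; (7|11)=-1, (5|11)=+1; (−1)^{2·4·5}·(-1)^4·(+1)^2 = +1.
Ram(-29237807, -14467) = {37, ∞}; no ℚ_37-point on the conic.

[37, inf]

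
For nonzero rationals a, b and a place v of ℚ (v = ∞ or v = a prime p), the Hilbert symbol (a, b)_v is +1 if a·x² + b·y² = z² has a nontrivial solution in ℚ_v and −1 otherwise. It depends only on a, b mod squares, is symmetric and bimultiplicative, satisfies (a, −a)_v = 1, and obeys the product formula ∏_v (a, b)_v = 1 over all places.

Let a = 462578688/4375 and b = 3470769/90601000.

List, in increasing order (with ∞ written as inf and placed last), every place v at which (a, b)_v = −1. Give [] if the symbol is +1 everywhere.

[7, 11]

(a, b) ≡ (231, 10) mod (ℚ^×)²; places V = {2, 3, 5, 7, 11, 13, 23, 43, ∞}.
(a,b)_∞: sgn(231)=+, sgn(10)=+, so +1.
(a,b)_2: α=10, β=-3; u≡7, v≡5 (mod 8); ε(u)ε(v)=1·0, αω(v)=10·1, βω(u)=-3·0; sum ≡ 0  ⇒  +1.
(a,b)_11: α=1, u≡6; β=0, v≡10 (mod 11); (6|11)=-1, (10|11)=-1; sign (−1)^0·-1^0·-1^1 = -1.
(a,b)_13: α=2, u≡4; β=0, v≡9 (mod 13); (4|13)=+1, (9|13)=+1; sign (−1)^0·+1^0·+1^2 = +1.
(a,b)_5: α=-4, u≡4; β=-3, v≡3 (mod 5); (4|5)=+1, (3|5)=-1; sign (−1)^0·+1^-3·-1^-4 = +1.
(a,b)_3: α=5, u≡2; β=8, v≡1 (mod 3); (2|3)=-1, (1|3)=+1; sign (−1)^0·-1^8·+1^5 = +1.
(a,b)_43: α=0, u≡16; β=-2, v≡16 (mod 43); (16|43)=+1, (16|43)=+1; sign (−1)^0·+1^-2·+1^0 = +1.
(a,b)_23: α=0, u≡4; β=2, v≡20 (mod 23); (4|23)=+1, (20|23)=-1; sign (−1)^0·+1^2·-1^0 = +1.
(a,b)_7: α=-1, u≡6; β=-2, v≡6 (mod 7); (6|7)=-1, (6|7)=-1; sign (−1)^0·-1^-2·-1^-1 = -1.
(231, 10 / ℚ) ramifies at {7, 11}: a division algebra.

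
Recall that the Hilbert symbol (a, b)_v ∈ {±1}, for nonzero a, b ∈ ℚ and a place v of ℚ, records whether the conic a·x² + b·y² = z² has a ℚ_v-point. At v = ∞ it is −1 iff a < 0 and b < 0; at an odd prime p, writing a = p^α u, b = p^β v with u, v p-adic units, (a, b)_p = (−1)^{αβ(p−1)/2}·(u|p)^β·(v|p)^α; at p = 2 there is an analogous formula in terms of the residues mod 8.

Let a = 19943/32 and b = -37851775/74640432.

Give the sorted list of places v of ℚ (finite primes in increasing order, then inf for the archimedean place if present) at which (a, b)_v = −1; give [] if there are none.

(a, b) ≡ (814, -93) mod (ℚ^×)²; places V = {2, 3, 5, 7, 11, 13, 17, 29, 31, 37, 43, ∞}.
(a,b)_37: α=1, u≡18; β=0, v≡35 (mod 37); (18|37)=-1, (35|37)=-1; sign (−1)^0·-1^0·-1^1 = -1.
(a,b)_7: α=2, u≡2; β=0, v≡3 (mod 7); (2|7)=+1, (3|7)=-1; sign (−1)^0·+1^0·-1^2 = +1.
(a,b)_17: α=0, u≡16; β=2, v≡4 (mod 17); (16|17)=+1, (4|17)=+1; sign (−1)^0·+1^2·+1^0 = +1.
(a,b)_∞: sgn(814)=+, sgn(-93)=−, so +1.
(a,b)_5: α=0, u≡4; β=2, v≡2 (mod 5); (4|5)=+1, (2|5)=-1; sign (−1)^0·+1^2·-1^0 = +1.
(a,b)_3: α=0, u≡1; β=-1, v≡2 (mod 3); (1|3)=+1, (2|3)=-1; sign (−1)^0·+1^-1·-1^0 = +1.
(a,b)_43: α=0, u≡36; β=-2, v≡4 (mod 43); (36|43)=+1, (4|43)=+1; sign (−1)^0·+1^-2·+1^0 = +1.
(a,b)_13: α=0, u≡11; β=2, v≡6 (mod 13); (11|13)=-1, (6|13)=-1; sign (−1)^0·-1^2·-1^0 = +1.
(a,b)_31: α=0, u≡10; β=1, v≡7 (mod 31); (10|31)=+1, (7|31)=+1; sign (−1)^0·+1^1·+1^0 = +1.
(a,b)_2: α=-5, β=-4; u≡7, v≡3 (mod 8); ε(u)ε(v)=1·1, αω(v)=-5·1, βω(u)=-4·0; sum ≡ 0  ⇒  +1.
(a,b)_29: α=0, u≡26; β=-2, v≡13 (mod 29); (26|29)=-1, (13|29)=+1; sign (−1)^0·-1^-2·+1^0 = +1.
(a,b)_11: α=1, u≡2; β=0, v≡8 (mod 11); (2|11)=-1, (8|11)=-1; sign (−1)^0·-1^0·-1^1 = -1.
Ram(814, -93) = {11, 37}; no ℚ_11-point on the conic.

[11, 37]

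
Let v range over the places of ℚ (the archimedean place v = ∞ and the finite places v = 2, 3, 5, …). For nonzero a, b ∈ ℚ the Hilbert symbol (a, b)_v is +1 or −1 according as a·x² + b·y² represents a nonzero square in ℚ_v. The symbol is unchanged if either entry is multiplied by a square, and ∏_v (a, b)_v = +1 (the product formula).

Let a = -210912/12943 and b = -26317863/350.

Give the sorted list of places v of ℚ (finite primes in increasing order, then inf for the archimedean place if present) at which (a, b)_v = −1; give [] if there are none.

[2, 3, 13, inf]

Mod squares: a ≡ -546, b ≡ -2002. Check v ∈ {∞, 2, 3, 5, 7, 11, 13, 43}.
v=11: a=11^0·(≡5), b=11^3·(≡3) mod 11; (5|11)=+1, (3|11)=+1; (−1)^{0·3·5}·(+1)^3·(+1)^0 = +1.
v=5: a=5^0·(≡1), b=5^-2·(≡3) mod 5; (1|5)=+1, (3|5)=-1; (−1)^{0·-2·2}·(+1)^-2·(-1)^0 = +1.
v=3: a=3^1·(≡1), b=3^2·(≡2) mod 3; (1|3)=+1, (2|3)=-1; (−1)^{1·2·1}·(+1)^2·(-1)^1 = -1.
v=2: v_2(a)=5, v_2(b)=-1; units ≡ 7, 7 (mod 8); ε·ε+αω+βω = 1·1+5·0+-1·0 ≡ 1  ⇒  (a,b)_2 = -1.
v=∞: -546 < 0 and -2002 < 0  ⇒  (a,b)_∞ = -1.
v=43: a=43^-2·(≡25), b=43^0·(≡12) mod 43; (25|43)=+1, (12|43)=-1; (−1)^{-2·0·21}·(+1)^0·(-1)^-2 = +1.
v=7: a=7^-1·(≡5), b=7^-1·(≡2) mod 7; (5|7)=-1, (2|7)=+1; (−1)^{-1·-1·3}·(-1)^-1·(+1)^-1 = +1.
v=13: a=13^3·(≡1), b=13^3·(≡6) mod 13; (1|13)=+1, (6|13)=-1; (−1)^{3·3·6}·(+1)^3·(-1)^3 = -1.
Ram(-546, -2002) = {2, 3, 13, ∞}; no ℚ_2-point on the conic.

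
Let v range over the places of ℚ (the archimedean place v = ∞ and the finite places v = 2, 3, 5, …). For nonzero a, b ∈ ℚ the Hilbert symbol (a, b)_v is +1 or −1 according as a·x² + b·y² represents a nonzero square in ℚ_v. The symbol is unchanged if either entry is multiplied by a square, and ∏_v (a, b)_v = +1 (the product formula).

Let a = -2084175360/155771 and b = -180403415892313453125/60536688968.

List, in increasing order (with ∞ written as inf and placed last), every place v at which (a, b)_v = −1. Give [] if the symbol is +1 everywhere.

[2, 5, 19, inf]

Mod squares: a ≡ -2090, b ≡ -138. Check v ∈ {∞, 2, 3, 5, 7, 11, 13, 17, 19, 23, 43}.
v=11: a=11^-1·(≡2), b=11^2·(≡5) mod 11; (2|11)=-1, (5|11)=+1; (−1)^{-1·2·5}·(-1)^2·(+1)^-1 = +1.
v=∞: -2090 < 0 and -138 < 0  ⇒  (a,b)_∞ = -1.
v=3: a=3^4·(≡1), b=3^5·(≡2) mod 3; (1|3)=+1, (2|3)=-1; (−1)^{4·5·1}·(+1)^5·(-1)^4 = +1.
v=23: a=23^2·(≡4), b=23^5·(≡10) mod 23; (4|23)=+1, (10|23)=-1; (−1)^{2·5·11}·(+1)^5·(-1)^2 = +1.
v=7: a=7^-2·(≡6), b=7^-2·(≡2) mod 7; (6|7)=-1, (2|7)=+1; (−1)^{-2·-2·3}·(-1)^-2·(+1)^-2 = +1.
v=5: a=5^1·(≡3), b=5^6·(≡3) mod 5; (3|5)=-1, (3|5)=-1; (−1)^{1·6·2}·(-1)^6·(-1)^1 = -1.
v=2: v_2(a)=9, v_2(b)=-3; units ≡ 3, 3 (mod 8); ε·ε+αω+βω = 1·1+9·1+-3·1 ≡ 1  ⇒  (a,b)_2 = -1.
v=19: a=19^1·(≡17), b=19^2·(≡2) mod 19; (17|19)=+1, (2|19)=-1; (−1)^{1·2·9}·(+1)^2·(-1)^1 = -1.
v=13: a=13^0·(≡9), b=13^2·(≡5) mod 13; (9|13)=+1, (5|13)=-1; (−1)^{0·2·6}·(+1)^2·(-1)^0 = +1.
v=43: a=43^0·(≡1), b=43^-2·(≡33) mod 43; (1|43)=+1, (33|43)=-1; (−1)^{0·-2·21}·(+1)^-2·(-1)^0 = +1.
v=17: a=17^-2·(≡2), b=17^-4·(≡13) mod 17; (2|17)=+1, (13|17)=+1; (−1)^{-2·-4·8}·(+1)^-4·(+1)^-2 = +1.
|Ram(-2090, -138)| = 4, even; anisotropic at {2, 5, 19, ∞}.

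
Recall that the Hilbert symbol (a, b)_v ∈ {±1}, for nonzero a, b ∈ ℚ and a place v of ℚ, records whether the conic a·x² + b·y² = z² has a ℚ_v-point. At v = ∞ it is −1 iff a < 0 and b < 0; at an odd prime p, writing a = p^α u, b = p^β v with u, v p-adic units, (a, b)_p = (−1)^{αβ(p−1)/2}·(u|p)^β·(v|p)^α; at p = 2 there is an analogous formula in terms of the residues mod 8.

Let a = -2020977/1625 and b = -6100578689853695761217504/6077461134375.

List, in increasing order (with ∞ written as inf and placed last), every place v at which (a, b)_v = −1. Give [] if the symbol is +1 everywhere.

[2, 5, 7, 13, 37, inf]

Mod squares: a ≡ -50505, b ≡ -101010. Check v ∈ {∞, 2, 3, 5, 7, 11, 13, 17, 19, 23, 37, 41}.
v=7: a=7^1·(≡4), b=7^3·(≡1) mod 7; (4|7)=+1, (1|7)=+1; (−1)^{1·3·3}·(+1)^3·(+1)^1 = -1.
v=41: a=41^0·(≡14), b=41^-2·(≡22) mod 41; (14|41)=-1, (22|41)=-1; (−1)^{0·-2·20}·(-1)^-2·(-1)^0 = +1.
v=3: a=3^3·(≡1), b=3^-7·(≡2) mod 3; (1|3)=+1, (2|3)=-1; (−1)^{3·-7·1}·(+1)^-7·(-1)^3 = +1.
v=∞: -50505 < 0 and -101010 < 0  ⇒  (a,b)_∞ = -1.
v=2: v_2(a)=0, v_2(b)=5; units ≡ 7, 7 (mod 8); ε·ε+αω+βω = 1·1+0·0+5·0 ≡ 1  ⇒  (a,b)_2 = -1.
v=13: a=13^-1·(≡2), b=13^3·(≡3) mod 13; (2|13)=-1, (3|13)=+1; (−1)^{-1·3·6}·(-1)^3·(+1)^-1 = -1.
v=19: a=19^0·(≡11), b=19^2·(≡18) mod 19; (11|19)=+1, (18|19)=-1; (−1)^{0·2·9}·(+1)^2·(-1)^0 = +1.
v=5: a=5^-3·(≡1), b=5^-5·(≡2) mod 5; (1|5)=+1, (2|5)=-1; (−1)^{-3·-5·2}·(+1)^-5·(-1)^-3 = -1.
v=23: a=23^0·(≡16), b=23^-2·(≡8) mod 23; (16|23)=+1, (8|23)=+1; (−1)^{0·-2·11}·(+1)^-2·(+1)^0 = +1.
v=37: a=37^1·(≡3), b=37^5·(≡23) mod 37; (3|37)=+1, (23|37)=-1; (−1)^{1·5·18}·(+1)^5·(-1)^1 = -1.
v=11: a=11^0·(≡8), b=11^2·(≡5) mod 11; (8|11)=-1, (5|11)=+1; (−1)^{0·2·5}·(-1)^2·(+1)^0 = +1.
v=17: a=17^2·(≡13), b=17^4·(≡15) mod 17; (13|17)=+1, (15|17)=+1; (−1)^{2·4·8}·(+1)^4·(+1)^2 = +1.
(-50505, -101010 / ℚ) ramifies at {2, 5, 7, 13, 37, ∞}: a division algebra.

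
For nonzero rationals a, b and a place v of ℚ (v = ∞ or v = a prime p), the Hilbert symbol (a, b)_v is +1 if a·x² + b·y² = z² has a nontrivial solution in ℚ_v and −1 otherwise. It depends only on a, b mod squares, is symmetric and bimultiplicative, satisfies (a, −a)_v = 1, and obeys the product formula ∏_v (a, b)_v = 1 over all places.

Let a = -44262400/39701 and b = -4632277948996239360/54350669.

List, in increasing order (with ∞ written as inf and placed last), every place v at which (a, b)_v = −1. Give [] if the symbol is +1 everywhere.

(a, b) ≡ (-50141, -435) mod (ℚ^×)²; places V = {2, 3, 5, 7, 13, 19, 29, 31, 37, ∞}.
(a,b)_31: α=0, u≡29; β=2, v≡23 (mod 31); (29|31)=-1, (23|31)=-1; sign (−1)^0·-1^2·-1^0 = +1.
(a,b)_3: α=0, u≡1; β=9, v≡2 (mod 3); (1|3)=+1, (2|3)=-1; sign (−1)^0·+1^9·-1^0 = +1.
(a,b)_7: α=1, u≡3; β=2, v≡3 (mod 7); (3|7)=-1, (3|7)=-1; sign (−1)^0·-1^2·-1^1 = -1.
(a,b)_29: α=-1, u≡21; β=-1, v≡10 (mod 29); (21|29)=-1, (10|29)=-1; sign (−1)^0·-1^-1·-1^-1 = +1.
(a,b)_2: α=10, β=14; u≡3, v≡5 (mod 8); ε(u)ε(v)=1·0, αω(v)=10·1, βω(u)=14·1; sum ≡ 0  ⇒  +1.
(a,b)_19: α=1, u≡18; β=2, v≡15 (mod 19); (18|19)=-1, (15|19)=-1; sign (−1)^0·-1^2·-1^1 = -1.
(a,b)_∞: sgn(-50141)=−, sgn(-435)=−, so -1.
(a,b)_13: α=1, u≡9; β=2, v≡7 (mod 13); (9|13)=+1, (7|13)=-1; sign (−1)^0·+1^2·-1^1 = -1.
(a,b)_37: α=-2, u≡5; β=-4, v≡25 (mod 37); (5|37)=-1, (25|37)=+1; sign (−1)^0·-1^-4·+1^-2 = +1.
(a,b)_5: α=2, u≡4; β=1, v≡2 (mod 5); (4|5)=+1, (2|5)=-1; sign (−1)^0·+1^1·-1^2 = +1.
(-50141, -435 / ℚ) ramifies at {7, 13, 19, ∞}: a division algebra.

[7, 13, 19, inf]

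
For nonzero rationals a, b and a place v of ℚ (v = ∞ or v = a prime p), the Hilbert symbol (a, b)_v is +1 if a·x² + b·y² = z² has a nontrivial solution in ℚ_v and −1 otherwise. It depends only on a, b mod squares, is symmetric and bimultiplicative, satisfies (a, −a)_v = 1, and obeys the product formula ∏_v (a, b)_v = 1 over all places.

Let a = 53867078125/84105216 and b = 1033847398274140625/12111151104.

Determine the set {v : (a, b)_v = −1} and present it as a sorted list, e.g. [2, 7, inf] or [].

[5, 31]

(a, b) ≡ (798, 17670) mod (ℚ^×)²; places V = {2, 3, 5, 7, 13, 19, 23, 31, ∞}.
(a,b)_31: α=0, u≡3; β=1, v≡30 (mod 31); (3|31)=-1, (30|31)=-1; sign (−1)^0·-1^1·-1^0 = -1.
(a,b)_7: α=3, u≡1; β=6, v≡1 (mod 7); (1|7)=+1, (1|7)=+1; sign (−1)^0·+1^6·+1^3 = +1.
(a,b)_13: α=-2, u≡5; β=-2, v≡10 (mod 13); (5|13)=-1, (10|13)=+1; sign (−1)^0·-1^-2·+1^-2 = +1.
(a,b)_2: α=-11, β=-15; u≡7, v≡3 (mod 8); ε(u)ε(v)=1·1, αω(v)=-11·1, βω(u)=-15·0; sum ≡ 0  ⇒  +1.
(a,b)_19: α=1, u≡6; β=3, v≡12 (mod 19); (6|19)=+1, (12|19)=-1; sign (−1)^1·+1^3·-1^1 = +1.
(a,b)_3: α=-5, u≡2; β=-7, v≡1 (mod 3); (2|3)=-1, (1|3)=+1; sign (−1)^1·-1^-7·+1^-5 = +1.
(a,b)_5: α=6, u≡3; β=7, v≡1 (mod 5); (3|5)=-1, (1|5)=+1; sign (−1)^0·-1^7·+1^6 = -1.
(a,b)_∞: sgn(798)=+, sgn(17670)=+, so +1.
(a,b)_23: α=2, u≡13; β=2, v≡2 (mod 23); (13|23)=+1, (2|23)=+1; sign (−1)^0·+1^2·+1^2 = +1.
(798, 17670 / ℚ) ramifies at {5, 31}: a division algebra.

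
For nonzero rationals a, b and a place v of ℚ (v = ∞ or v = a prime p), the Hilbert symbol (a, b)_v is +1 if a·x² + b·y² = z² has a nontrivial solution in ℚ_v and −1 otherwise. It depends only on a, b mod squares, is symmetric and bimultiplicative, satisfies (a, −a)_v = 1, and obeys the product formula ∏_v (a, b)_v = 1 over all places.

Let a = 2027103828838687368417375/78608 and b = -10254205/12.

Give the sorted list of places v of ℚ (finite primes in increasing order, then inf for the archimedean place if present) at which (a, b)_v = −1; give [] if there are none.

[3, 13, 17, 19]

Mod squares: a ≡ 25415, b ≡ -85215. Check v ∈ {∞, 2, 3, 5, 7, 13, 17, 19, 23}.
v=∞: 25415 > 0 and -85215 < 0  ⇒  (a,b)_∞ = +1.
v=3: a=3^6·(≡2), b=3^-1·(≡2) mod 3; (2|3)=-1, (2|3)=-1; (−1)^{6·-1·1}·(-1)^-1·(-1)^6 = -1.
v=23: a=23^3·(≡8), b=23^1·(≡17) mod 23; (8|23)=+1, (17|23)=-1; (−1)^{3·1·11}·(+1)^1·(-1)^3 = +1.
v=2: v_2(a)=-4, v_2(b)=-2; units ≡ 7, 1 (mod 8); ε·ε+αω+βω = 1·0+-4·0+-2·0 ≡ 0  ⇒  (a,b)_2 = +1.
v=19: a=19^8·(≡10), b=19^3·(≡10) mod 19; (10|19)=-1, (10|19)=-1; (−1)^{8·3·9}·(-1)^3·(-1)^8 = -1.
v=5: a=5^3·(≡3), b=5^1·(≡2) mod 5; (3|5)=-1, (2|5)=-1; (−1)^{3·1·2}·(-1)^1·(-1)^3 = +1.
v=17: a=17^-3·(≡4), b=17^0·(≡12) mod 17; (4|17)=+1, (12|17)=-1; (−1)^{-3·0·8}·(+1)^0·(-1)^-3 = -1.
v=7: a=7^2·(≡5), b=7^0·(≡5) mod 7; (5|7)=-1, (5|7)=-1; (−1)^{2·0·3}·(-1)^0·(-1)^2 = +1.
v=13: a=13^3·(≡2), b=13^1·(≡10) mod 13; (2|13)=-1, (10|13)=+1; (−1)^{3·1·6}·(-1)^1·(+1)^3 = -1.
|Ram(25415, -85215)| = 4, even; anisotropic at {3, 13, 17, 19}.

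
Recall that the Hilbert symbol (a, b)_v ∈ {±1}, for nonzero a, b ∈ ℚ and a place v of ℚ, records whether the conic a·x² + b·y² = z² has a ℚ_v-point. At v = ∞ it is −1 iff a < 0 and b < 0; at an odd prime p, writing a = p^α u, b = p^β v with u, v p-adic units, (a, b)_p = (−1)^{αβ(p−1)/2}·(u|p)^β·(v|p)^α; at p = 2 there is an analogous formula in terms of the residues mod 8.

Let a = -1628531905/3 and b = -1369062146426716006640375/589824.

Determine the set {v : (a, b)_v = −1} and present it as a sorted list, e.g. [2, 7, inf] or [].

[13, 23, 47, inf]

(a, b) ≡ (-99706035, -215) mod (ℚ^×)²; places V = {2, 3, 5, 7, 11, 13, 23, 43, 47, ∞}.
(a,b)_2: α=0, β=-16; u≡5, v≡1 (mod 8); ε(u)ε(v)=0·0, αω(v)=0·0, βω(u)=-16·1; sum ≡ 0  ⇒  +1.
(a,b)_3: α=-1, u≡2; β=-2, v≡1 (mod 3); (2|3)=-1, (1|3)=+1; sign (−1)^0·-1^-2·+1^-1 = +1.
(a,b)_∞: sgn(-99706035)=−, sgn(-215)=−, so -1.
(a,b)_11: α=1, u≡6; β=2, v≡5 (mod 11); (6|11)=-1, (5|11)=+1; sign (−1)^0·-1^2·+1^1 = +1.
(a,b)_7: α=2, u≡6; β=8, v≡1 (mod 7); (6|7)=-1, (1|7)=+1; sign (−1)^0·-1^8·+1^2 = +1.
(a,b)_47: α=1, u≡18; β=2, v≡30 (mod 47); (18|47)=+1, (30|47)=-1; sign (−1)^0·+1^2·-1^1 = -1.
(a,b)_23: α=1, u≡6; β=2, v≡11 (mod 23); (6|23)=+1, (11|23)=-1; sign (−1)^0·+1^2·-1^1 = -1.
(a,b)_5: α=1, u≡3; β=3, v≡3 (mod 5); (3|5)=-1, (3|5)=-1; sign (−1)^0·-1^3·-1^1 = +1.
(a,b)_43: α=1, u≡20; β=3, v≡17 (mod 43); (20|43)=-1, (17|43)=+1; sign (−1)^1·-1^3·+1^1 = +1.
(a,b)_13: α=1, u≡11; β=2, v≡7 (mod 13); (11|13)=-1, (7|13)=-1; sign (−1)^0·-1^2·-1^1 = -1.
Ram(-99706035, -215) = {13, 23, 47, ∞}; no ℚ_13-point on the conic.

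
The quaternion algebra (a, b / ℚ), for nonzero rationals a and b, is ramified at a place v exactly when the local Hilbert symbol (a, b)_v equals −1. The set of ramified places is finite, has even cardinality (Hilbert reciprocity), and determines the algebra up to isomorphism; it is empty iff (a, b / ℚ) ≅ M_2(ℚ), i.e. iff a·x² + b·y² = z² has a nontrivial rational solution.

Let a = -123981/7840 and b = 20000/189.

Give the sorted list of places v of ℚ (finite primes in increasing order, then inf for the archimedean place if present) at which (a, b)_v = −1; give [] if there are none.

Mod squares: a ≡ -4290, b ≡ 42. Check v ∈ {∞, 2, 3, 5, 7, 11, 13, 17}.
v=13: a=13^1·(≡5), b=13^0·(≡12) mod 13; (5|13)=-1, (12|13)=+1; (−1)^{1·0·6}·(-1)^0·(+1)^1 = +1.
v=∞: -4290 < 0 and 42 > 0  ⇒  (a,b)_∞ = +1.
v=7: a=7^-2·(≡4), b=7^-1·(≡6) mod 7; (4|7)=+1, (6|7)=-1; (−1)^{-2·-1·3}·(+1)^-1·(-1)^-2 = +1.
v=5: a=5^-1·(≡3), b=5^4·(≡3) mod 5; (3|5)=-1, (3|5)=-1; (−1)^{-1·4·2}·(-1)^4·(-1)^-1 = -1.
v=2: v_2(a)=-5, v_2(b)=5; units ≡ 7, 5 (mod 8); ε·ε+αω+βω = 1·0+-5·1+5·0 ≡ 1  ⇒  (a,b)_2 = -1.
v=11: a=11^1·(≡6), b=11^0·(≡1) mod 11; (6|11)=-1, (1|11)=+1; (−1)^{1·0·5}·(-1)^0·(+1)^1 = +1.
v=17: a=17^2·(≡10), b=17^0·(≡4) mod 17; (10|17)=-1, (4|17)=+1; (−1)^{2·0·8}·(-1)^0·(+1)^2 = +1.
v=3: a=3^1·(≡1), b=3^-3·(≡2) mod 3; (1|3)=+1, (2|3)=-1; (−1)^{1·-3·1}·(+1)^-3·(-1)^1 = +1.
|Ram(-4290, 42)| = 2, even; anisotropic at {2, 5}.

[2, 5]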